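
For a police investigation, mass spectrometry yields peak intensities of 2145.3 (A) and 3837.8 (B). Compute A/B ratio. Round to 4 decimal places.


Spectral peak ratio:
Peak A = 2145.3 counts
Peak B = 3837.8 counts
Ratio = 2145.3 / 3837.8 = 0.5590

0.5590


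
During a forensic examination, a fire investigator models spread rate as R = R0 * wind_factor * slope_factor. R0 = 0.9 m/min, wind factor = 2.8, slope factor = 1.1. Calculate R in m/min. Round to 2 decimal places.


Fire spread rate calculation:
R = R0 * wind_factor * slope_factor
= 0.9 * 2.8 * 1.1
= 2.52 * 1.1
= 2.77 m/min

2.77


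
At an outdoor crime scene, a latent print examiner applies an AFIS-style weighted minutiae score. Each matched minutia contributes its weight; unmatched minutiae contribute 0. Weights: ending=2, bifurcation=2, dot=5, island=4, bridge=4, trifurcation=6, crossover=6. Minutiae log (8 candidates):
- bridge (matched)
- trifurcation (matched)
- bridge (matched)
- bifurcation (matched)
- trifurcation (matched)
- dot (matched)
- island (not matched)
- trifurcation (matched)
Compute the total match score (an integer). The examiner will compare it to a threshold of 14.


Weighted minutiae match score:
  bridge: matched, +4 (running total 4)
  trifurcation: matched, +6 (running total 10)
  bridge: matched, +4 (running total 14)
  bifurcation: matched, +2 (running total 16)
  trifurcation: matched, +6 (running total 22)
  dot: matched, +5 (running total 27)
  island: not matched, +0
  trifurcation: matched, +6 (running total 33)
Total score = 33
Threshold = 14; verdict = identification

33


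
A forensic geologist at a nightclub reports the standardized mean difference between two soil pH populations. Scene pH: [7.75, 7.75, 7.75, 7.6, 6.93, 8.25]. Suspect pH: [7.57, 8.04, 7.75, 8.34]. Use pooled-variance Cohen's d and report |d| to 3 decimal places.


Pooled-variance Cohen's d for soil pH comparison:
Scene mean = 46.03 / 6 = 7.671667
Suspect mean = 31.7 / 4 = 7.925
Scene sample variance s_s^2 = 0.181617
Suspect sample variance s_c^2 = 0.114033
Pooled variance = ((n_s-1)*s_s^2 + (n_c-1)*s_c^2) / (n_s + n_c - 2) = 0.156273
Pooled SD = sqrt(0.156273) = 0.395314
Mean difference = -0.253333
|d| = |-0.253333| / 0.395314 = 0.641

0.641


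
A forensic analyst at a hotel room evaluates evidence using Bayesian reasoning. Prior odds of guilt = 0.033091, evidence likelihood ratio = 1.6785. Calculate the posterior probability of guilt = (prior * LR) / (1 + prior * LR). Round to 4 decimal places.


Bayesian evidence evaluation:
Posterior odds = prior_odds * LR = 0.033091 * 1.6785 = 0.05554324
Posterior probability = posterior_odds / (1 + posterior_odds)
= 0.05554324 / (1 + 0.05554324)
= 0.05554324 / 1.05554324
= 0.0526

0.0526


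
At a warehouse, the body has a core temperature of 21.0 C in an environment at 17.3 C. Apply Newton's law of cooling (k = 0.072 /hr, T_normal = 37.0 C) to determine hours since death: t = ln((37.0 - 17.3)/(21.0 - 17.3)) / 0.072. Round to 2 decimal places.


Using Newton's law of cooling:
t = ln((T_normal - T_ambient) / (T_body - T_ambient)) / k
T_normal - T_ambient = 19.7
T_body - T_ambient = 3.7
Ratio = 5.324324
ln(ratio) = 1.672286
t = 1.672286 / 0.072 = 23.23 hours

23.23


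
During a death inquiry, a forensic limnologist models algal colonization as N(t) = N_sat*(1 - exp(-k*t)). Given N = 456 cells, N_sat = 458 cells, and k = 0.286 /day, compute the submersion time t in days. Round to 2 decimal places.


PMSI from diatom colonization curve:
N / N_sat = 456 / 458 = 0.995633
1 - N/N_sat = 0.004367
ln(1 - N/N_sat) = -5.433679
t = -ln(1 - N/N_sat) / k = -(-5.433679) / 0.286 = 19.00 days

19.00


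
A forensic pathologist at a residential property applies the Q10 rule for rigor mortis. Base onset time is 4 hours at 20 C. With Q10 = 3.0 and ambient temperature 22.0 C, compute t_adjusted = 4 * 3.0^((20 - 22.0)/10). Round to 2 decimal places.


Rigor mortis time adjustment:
Exponent = (T_ref - T_actual) / 10 = (20 - 22.0) / 10 = -0.2
Q10 factor = 3.0^-0.2 = 0.80274
t_adjusted = 4 * 0.80274 = 3.21 hours

3.21


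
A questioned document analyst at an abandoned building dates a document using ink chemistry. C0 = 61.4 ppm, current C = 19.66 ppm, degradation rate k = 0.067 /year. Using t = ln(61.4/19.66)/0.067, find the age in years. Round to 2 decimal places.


Document age estimation:
C0/C = 61.4 / 19.66 = 3.123093
ln(C0/C) = 1.138824
t = 1.138824 / 0.067 = 17.00 years

17.00


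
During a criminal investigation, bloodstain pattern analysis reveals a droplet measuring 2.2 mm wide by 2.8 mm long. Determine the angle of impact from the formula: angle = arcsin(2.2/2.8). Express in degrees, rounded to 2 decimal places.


Blood spatter impact angle calculation:
width / length = 2.2 / 2.8 = 0.785714
angle = arcsin(0.785714)
angle = 51.79 degrees

51.79


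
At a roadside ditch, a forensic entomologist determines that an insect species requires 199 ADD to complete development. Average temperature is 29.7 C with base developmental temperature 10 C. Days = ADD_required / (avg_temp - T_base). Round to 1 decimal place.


Insect development time:
Effective temperature = avg_temp - T_base = 29.7 - 10 = 19.7 C
Days = ADD / effective_temp = 199 / 19.7 = 10.1 days

10.1


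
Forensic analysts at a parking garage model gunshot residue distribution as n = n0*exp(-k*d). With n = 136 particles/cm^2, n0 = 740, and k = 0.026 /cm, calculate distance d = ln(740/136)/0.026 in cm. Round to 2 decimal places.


GSR distance calculation:
n0/n = 740 / 136 = 5.441176
ln(n0/n) = 1.693995
d = 1.693995 / 0.026 = 65.15 cm

65.15


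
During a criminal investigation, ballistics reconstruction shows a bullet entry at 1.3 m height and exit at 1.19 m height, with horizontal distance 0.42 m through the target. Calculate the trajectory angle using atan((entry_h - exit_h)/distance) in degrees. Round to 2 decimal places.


Bullet trajectory angle:
Height difference = 1.3 - 1.19 = 0.11 m
angle = atan(0.11 / 0.42)
angle = atan(0.261905)
angle = 14.68 degrees

14.68


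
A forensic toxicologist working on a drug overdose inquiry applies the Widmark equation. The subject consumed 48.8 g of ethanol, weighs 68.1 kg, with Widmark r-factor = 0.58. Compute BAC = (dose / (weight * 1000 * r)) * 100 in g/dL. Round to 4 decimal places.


Applying the Widmark formula:
BAC = (dose_g / (body_wt * 1000 * r)) * 100
Denominator = 68.1 * 1000 * 0.58 = 39498
BAC = (48.8 / 39498) * 100
BAC = 0.1236 g/dL

0.1236


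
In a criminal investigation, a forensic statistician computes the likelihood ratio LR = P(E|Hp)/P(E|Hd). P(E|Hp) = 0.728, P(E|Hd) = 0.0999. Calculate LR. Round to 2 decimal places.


Likelihood ratio calculation:
LR = P(E|Hp) / P(E|Hd)
LR = 0.728 / 0.0999
LR = 7.29

7.29


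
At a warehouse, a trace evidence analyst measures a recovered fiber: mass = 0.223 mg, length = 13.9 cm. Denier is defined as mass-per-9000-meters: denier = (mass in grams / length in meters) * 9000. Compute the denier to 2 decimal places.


Denier calculation:
Mass in grams = 0.223 mg / 1000 = 0.000223 g
Length in meters = 13.9 cm / 100 = 0.139 m
Linear density = mass / length = 0.000223 / 0.139 = 0.00160432 g/m
Denier = (g/m) * 9000 = 0.00160432 * 9000 = 14.44

14.44


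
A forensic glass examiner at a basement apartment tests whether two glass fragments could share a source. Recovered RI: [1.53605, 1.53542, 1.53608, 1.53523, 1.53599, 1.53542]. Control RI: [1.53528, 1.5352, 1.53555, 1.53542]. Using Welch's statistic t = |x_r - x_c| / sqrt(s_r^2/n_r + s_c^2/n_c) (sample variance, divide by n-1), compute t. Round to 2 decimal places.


Welch's t-criterion for glass RI comparison:
Recovered mean = sum / n_r = 9.21419 / 6 = 1.5356983
Control mean = sum / n_c = 6.14145 / 4 = 1.5353625
Recovered sample variance s_r^2 = 1.45737e-07
Control sample variance s_c^2 = 2.38917e-08
Welch SE (unpooled) = sqrt(s_r^2/n_r + s_c^2/n_c) = sqrt(2.42894e-08 + 5.97292e-09) = sqrt(3.02623e-08) = 0.000173961
|mean_r - mean_c| = 0.000335833
t = 0.000335833 / 0.000173961 = 1.93

1.93


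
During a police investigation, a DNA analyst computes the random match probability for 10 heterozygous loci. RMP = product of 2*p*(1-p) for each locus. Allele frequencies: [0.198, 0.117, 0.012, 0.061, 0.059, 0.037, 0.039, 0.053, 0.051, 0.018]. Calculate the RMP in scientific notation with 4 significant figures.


Computing RMP for 10 loci:
Locus 1: 2 * 0.198 * 0.802 = 0.317592
Locus 2: 2 * 0.117 * 0.883 = 0.206622
Locus 3: 2 * 0.012 * 0.988 = 0.023712
Locus 4: 2 * 0.061 * 0.939 = 0.114558
Locus 5: 2 * 0.059 * 0.941 = 0.111038
Locus 6: 2 * 0.037 * 0.963 = 0.071262
Locus 7: 2 * 0.039 * 0.961 = 0.074958
Locus 8: 2 * 0.053 * 0.947 = 0.100382
Locus 9: 2 * 0.051 * 0.949 = 0.096798
Locus 10: 2 * 0.018 * 0.982 = 0.035352
RMP = 3.632e-11

3.632e-11


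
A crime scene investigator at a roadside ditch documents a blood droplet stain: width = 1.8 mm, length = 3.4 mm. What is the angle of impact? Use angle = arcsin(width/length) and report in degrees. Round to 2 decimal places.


Blood spatter impact angle calculation:
width / length = 1.8 / 3.4 = 0.529412
angle = arcsin(0.529412)
angle = 31.97 degrees

31.97


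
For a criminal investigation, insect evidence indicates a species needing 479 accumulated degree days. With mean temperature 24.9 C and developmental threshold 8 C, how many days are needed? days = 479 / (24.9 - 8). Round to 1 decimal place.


Insect development time:
Effective temperature = avg_temp - T_base = 24.9 - 8 = 16.9 C
Days = ADD / effective_temp = 479 / 16.9 = 28.3 days

28.3


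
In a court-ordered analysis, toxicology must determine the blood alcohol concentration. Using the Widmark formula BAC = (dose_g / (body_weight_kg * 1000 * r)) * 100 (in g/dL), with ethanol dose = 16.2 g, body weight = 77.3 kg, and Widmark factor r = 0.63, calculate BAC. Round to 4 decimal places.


Applying the Widmark formula:
BAC = (dose_g / (body_wt * 1000 * r)) * 100
Denominator = 77.3 * 1000 * 0.63 = 48699
BAC = (16.2 / 48699) * 100
BAC = 0.0333 g/dL

0.0333


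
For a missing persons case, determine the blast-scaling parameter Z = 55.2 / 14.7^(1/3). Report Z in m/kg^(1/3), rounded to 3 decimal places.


Scaled distance calculation:
W^(1/3) = 14.7^(1/3) = 2.44966
Z = R / W^(1/3) = 55.2 / 2.44966
Z = 22.534 m/kg^(1/3)

22.534


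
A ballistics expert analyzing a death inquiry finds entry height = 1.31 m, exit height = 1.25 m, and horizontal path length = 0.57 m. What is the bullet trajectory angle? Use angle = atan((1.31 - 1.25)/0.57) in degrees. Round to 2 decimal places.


Bullet trajectory angle:
Height difference = 1.31 - 1.25 = 0.06 m
angle = atan(0.06 / 0.57)
angle = atan(0.105263)
angle = 6.01 degrees

6.01


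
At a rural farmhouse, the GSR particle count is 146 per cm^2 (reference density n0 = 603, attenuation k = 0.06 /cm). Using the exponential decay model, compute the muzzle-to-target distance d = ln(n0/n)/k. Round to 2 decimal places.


GSR distance calculation:
n0/n = 603 / 146 = 4.130137
ln(n0/n) = 1.418311
d = 1.418311 / 0.06 = 23.64 cm

23.64


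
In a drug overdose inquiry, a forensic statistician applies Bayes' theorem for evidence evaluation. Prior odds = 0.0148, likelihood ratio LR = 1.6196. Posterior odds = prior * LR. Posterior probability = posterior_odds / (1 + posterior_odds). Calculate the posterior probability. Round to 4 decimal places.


Bayesian evidence evaluation:
Posterior odds = prior_odds * LR = 0.0148 * 1.6196 = 0.02397008
Posterior probability = posterior_odds / (1 + posterior_odds)
= 0.02397008 / (1 + 0.02397008)
= 0.02397008 / 1.02397008
= 0.0234

0.0234


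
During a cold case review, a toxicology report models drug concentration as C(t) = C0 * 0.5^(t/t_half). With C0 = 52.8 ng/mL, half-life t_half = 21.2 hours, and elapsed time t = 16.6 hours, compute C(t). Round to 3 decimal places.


Drug concentration decay:
Number of half-lives = t / t_half = 16.6 / 21.2 = 0.783019
Decay factor = 0.5^0.783019 = 0.5811494
C(t) = 52.8 * 0.5811494 = 30.685 ng/mL

30.685


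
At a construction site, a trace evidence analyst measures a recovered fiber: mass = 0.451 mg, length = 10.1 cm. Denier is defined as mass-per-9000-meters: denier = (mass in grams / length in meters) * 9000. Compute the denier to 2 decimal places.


Denier calculation:
Mass in grams = 0.451 mg / 1000 = 0.000451 g
Length in meters = 10.1 cm / 100 = 0.101 m
Linear density = mass / length = 0.000451 / 0.101 = 0.00446535 g/m
Denier = (g/m) * 9000 = 0.00446535 * 9000 = 40.19

40.19


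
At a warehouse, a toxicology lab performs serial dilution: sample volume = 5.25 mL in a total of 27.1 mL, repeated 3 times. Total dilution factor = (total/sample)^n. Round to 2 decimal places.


Dilution factor calculation:
Single dilution = V_total / V_sample = 27.1 / 5.25 ≈ 5.161905
Number of dilutions = 3
Total DF = (27.1 / 5.25)^3 (full precision, rounded at the end) = 137.54

137.54


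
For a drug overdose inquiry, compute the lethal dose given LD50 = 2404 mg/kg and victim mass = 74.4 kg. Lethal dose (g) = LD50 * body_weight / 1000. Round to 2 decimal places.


Lethal dose calculation:
Lethal dose = LD50 * body_weight / 1000
= 2404 * 74.4 / 1000
= 178857.6 / 1000
= 178.86 g

178.86


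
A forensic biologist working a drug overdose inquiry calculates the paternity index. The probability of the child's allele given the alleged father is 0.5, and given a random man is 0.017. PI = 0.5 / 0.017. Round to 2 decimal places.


Paternity Index calculation:
PI = P(allele|father) / P(allele|random)
PI = 0.5 / 0.017
PI = 29.41

29.41


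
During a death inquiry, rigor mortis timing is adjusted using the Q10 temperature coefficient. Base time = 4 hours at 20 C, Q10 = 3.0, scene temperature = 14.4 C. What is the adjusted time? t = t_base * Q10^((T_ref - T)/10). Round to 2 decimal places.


Rigor mortis time adjustment:
Exponent = (T_ref - T_actual) / 10 = (20 - 14.4) / 10 = 0.56
Q10 factor = 3.0^0.56 = 1.85007
t_adjusted = 4 * 1.85007 = 7.40 hours

7.40


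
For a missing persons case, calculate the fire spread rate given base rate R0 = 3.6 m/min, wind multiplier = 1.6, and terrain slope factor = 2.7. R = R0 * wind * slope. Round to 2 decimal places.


Fire spread rate calculation:
R = R0 * wind_factor * slope_factor
= 3.6 * 1.6 * 2.7
= 5.76 * 2.7
= 15.55 m/min

15.55


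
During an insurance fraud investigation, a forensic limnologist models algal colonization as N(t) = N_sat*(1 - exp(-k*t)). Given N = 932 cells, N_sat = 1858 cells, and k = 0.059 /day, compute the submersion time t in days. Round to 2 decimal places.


PMSI from diatom colonization curve:
N / N_sat = 932 / 1858 = 0.501615
1 - N/N_sat = 0.498385
ln(1 - N/N_sat) = -0.696382
t = -ln(1 - N/N_sat) / k = -(-0.696382) / 0.059 = 11.80 days

11.80


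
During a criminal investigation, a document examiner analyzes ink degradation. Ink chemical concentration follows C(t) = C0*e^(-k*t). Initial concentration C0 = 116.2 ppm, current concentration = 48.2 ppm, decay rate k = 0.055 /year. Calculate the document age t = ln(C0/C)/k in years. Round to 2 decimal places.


Document age estimation:
C0/C = 116.2 / 48.2 = 2.410788
ln(C0/C) = 0.879954
t = 0.879954 / 0.055 = 16.00 years

16.00


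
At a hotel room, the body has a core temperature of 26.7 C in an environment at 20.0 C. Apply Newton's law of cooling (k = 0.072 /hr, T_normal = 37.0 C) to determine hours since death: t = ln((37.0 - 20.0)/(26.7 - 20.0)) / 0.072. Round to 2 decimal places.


Using Newton's law of cooling:
t = ln((T_normal - T_ambient) / (T_body - T_ambient)) / k
T_normal - T_ambient = 17.0
T_body - T_ambient = 6.7
Ratio = 2.537313
ln(ratio) = 0.931106
t = 0.931106 / 0.072 = 12.93 hours

12.93


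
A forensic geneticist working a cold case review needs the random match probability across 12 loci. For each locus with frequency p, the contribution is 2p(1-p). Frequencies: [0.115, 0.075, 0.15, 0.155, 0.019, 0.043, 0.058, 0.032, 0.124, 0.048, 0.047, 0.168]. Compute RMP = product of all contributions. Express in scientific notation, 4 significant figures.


Computing RMP for 12 loci:
Locus 1: 2 * 0.115 * 0.885 = 0.20355
Locus 2: 2 * 0.075 * 0.925 = 0.13875
Locus 3: 2 * 0.15 * 0.85 = 0.255
Locus 4: 2 * 0.155 * 0.845 = 0.26195
Locus 5: 2 * 0.019 * 0.981 = 0.037278
Locus 6: 2 * 0.043 * 0.957 = 0.082302
Locus 7: 2 * 0.058 * 0.942 = 0.109272
Locus 8: 2 * 0.032 * 0.968 = 0.061952
Locus 9: 2 * 0.124 * 0.876 = 0.217248
Locus 10: 2 * 0.048 * 0.952 = 0.091392
Locus 11: 2 * 0.047 * 0.953 = 0.089582
Locus 12: 2 * 0.168 * 0.832 = 0.279552
RMP = 1.948e-11

1.948e-11


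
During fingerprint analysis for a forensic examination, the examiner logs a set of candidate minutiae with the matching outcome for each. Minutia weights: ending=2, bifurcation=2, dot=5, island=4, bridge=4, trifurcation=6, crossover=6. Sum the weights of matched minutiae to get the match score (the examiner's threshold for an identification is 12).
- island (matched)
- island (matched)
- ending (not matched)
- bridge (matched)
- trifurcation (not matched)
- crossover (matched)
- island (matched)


Weighted minutiae match score:
  island: matched, +4 (running total 4)
  island: matched, +4 (running total 8)
  ending: not matched, +0
  bridge: matched, +4 (running total 12)
  trifurcation: not matched, +0
  crossover: matched, +6 (running total 18)
  island: matched, +4 (running total 22)
Total score = 22
Threshold = 12; verdict = identification

22


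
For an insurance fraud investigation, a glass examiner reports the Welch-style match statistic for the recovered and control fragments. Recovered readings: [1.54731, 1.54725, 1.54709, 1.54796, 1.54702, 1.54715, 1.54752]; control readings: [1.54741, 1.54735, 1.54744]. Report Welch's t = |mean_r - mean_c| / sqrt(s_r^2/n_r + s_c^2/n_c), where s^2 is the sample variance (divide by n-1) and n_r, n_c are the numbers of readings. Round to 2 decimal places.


Welch's t-criterion for glass RI comparison:
Recovered mean = sum / n_r = 10.8313 / 7 = 1.5473286
Control mean = sum / n_c = 4.6422 / 3 = 1.5474
Recovered sample variance s_r^2 = 1.04314e-07
Control sample variance s_c^2 = 2.1e-09
Welch SE (unpooled) = sqrt(s_r^2/n_r + s_c^2/n_c) = sqrt(1.4902e-08 + 7e-10) = sqrt(1.5602e-08) = 0.000124908
|mean_r - mean_c| = 7.14286e-05
t = 7.14286e-05 / 0.000124908 = 0.57

0.57


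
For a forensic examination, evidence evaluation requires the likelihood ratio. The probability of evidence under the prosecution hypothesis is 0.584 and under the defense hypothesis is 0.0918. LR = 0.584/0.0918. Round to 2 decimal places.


Likelihood ratio calculation:
LR = P(E|Hp) / P(E|Hd)
LR = 0.584 / 0.0918
LR = 6.36

6.36


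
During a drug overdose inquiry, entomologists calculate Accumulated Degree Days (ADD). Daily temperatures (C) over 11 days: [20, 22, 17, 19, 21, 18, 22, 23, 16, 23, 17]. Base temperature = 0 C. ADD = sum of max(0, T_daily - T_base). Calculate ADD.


Computing ADD day by day:
Day 1: max(0, 20 - 0) = 20
Day 2: max(0, 22 - 0) = 22
Day 3: max(0, 17 - 0) = 17
Day 4: max(0, 19 - 0) = 19
Day 5: max(0, 21 - 0) = 21
Day 6: max(0, 18 - 0) = 18
Day 7: max(0, 22 - 0) = 22
Day 8: max(0, 23 - 0) = 23
Day 9: max(0, 16 - 0) = 16
Day 10: max(0, 23 - 0) = 23
Day 11: max(0, 17 - 0) = 17
Total ADD = 218

218


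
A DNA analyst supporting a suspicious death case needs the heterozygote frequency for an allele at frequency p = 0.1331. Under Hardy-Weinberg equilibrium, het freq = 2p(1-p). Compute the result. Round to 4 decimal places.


Hardy-Weinberg heterozygote frequency:
q = 1 - p = 1 - 0.1331 = 0.8669
2pq = 2 * 0.1331 * 0.8669 = 0.2308

0.2308


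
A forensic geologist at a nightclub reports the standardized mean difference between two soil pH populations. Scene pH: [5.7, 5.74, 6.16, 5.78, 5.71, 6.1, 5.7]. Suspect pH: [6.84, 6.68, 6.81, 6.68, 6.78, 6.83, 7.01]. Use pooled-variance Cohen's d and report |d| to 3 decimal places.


Pooled-variance Cohen's d for soil pH comparison:
Scene mean = 40.89 / 7 = 5.841429
Suspect mean = 47.63 / 7 = 6.804286
Scene sample variance s_s^2 = 0.039948
Suspect sample variance s_c^2 = 0.012629
Pooled variance = ((n_s-1)*s_s^2 + (n_c-1)*s_c^2) / (n_s + n_c - 2) = 0.026288
Pooled SD = sqrt(0.026288) = 0.162136
Mean difference = -0.962857
|d| = |-0.962857| / 0.162136 = 5.939

5.939


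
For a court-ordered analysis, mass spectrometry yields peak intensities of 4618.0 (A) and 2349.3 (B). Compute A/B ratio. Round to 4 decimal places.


Spectral peak ratio:
Peak A = 4618.0 counts
Peak B = 2349.3 counts
Ratio = 4618.0 / 2349.3 = 1.9657

1.9657


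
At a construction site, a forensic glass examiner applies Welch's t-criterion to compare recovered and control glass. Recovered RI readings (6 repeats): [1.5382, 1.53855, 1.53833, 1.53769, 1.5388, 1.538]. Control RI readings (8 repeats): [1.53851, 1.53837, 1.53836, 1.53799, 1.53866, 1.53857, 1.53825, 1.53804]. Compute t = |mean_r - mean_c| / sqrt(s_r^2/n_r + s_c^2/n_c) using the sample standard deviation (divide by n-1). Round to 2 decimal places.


Welch's t-criterion for glass RI comparison:
Recovered mean = sum / n_r = 9.22957 / 6 = 1.5382617
Control mean = sum / n_c = 12.30675 / 8 = 1.5383437
Recovered sample variance s_r^2 = 1.55337e-07
Control sample variance s_c^2 = 5.79982e-08
Welch SE (unpooled) = sqrt(s_r^2/n_r + s_c^2/n_c) = sqrt(2.58894e-08 + 7.24978e-09) = sqrt(3.31392e-08) = 0.000182042
|mean_r - mean_c| = 8.20833e-05
t = 8.20833e-05 / 0.000182042 = 0.45

0.45


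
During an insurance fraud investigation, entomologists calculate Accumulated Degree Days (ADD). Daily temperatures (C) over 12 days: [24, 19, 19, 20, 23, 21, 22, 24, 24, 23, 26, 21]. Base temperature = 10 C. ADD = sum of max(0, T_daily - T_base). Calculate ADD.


Computing ADD day by day:
Day 1: max(0, 24 - 10) = 14
Day 2: max(0, 19 - 10) = 9
Day 3: max(0, 19 - 10) = 9
Day 4: max(0, 20 - 10) = 10
Day 5: max(0, 23 - 10) = 13
Day 6: max(0, 21 - 10) = 11
Day 7: max(0, 22 - 10) = 12
Day 8: max(0, 24 - 10) = 14
Day 9: max(0, 24 - 10) = 14
Day 10: max(0, 23 - 10) = 13
Day 11: max(0, 26 - 10) = 16
Day 12: max(0, 21 - 10) = 11
Total ADD = 146

146


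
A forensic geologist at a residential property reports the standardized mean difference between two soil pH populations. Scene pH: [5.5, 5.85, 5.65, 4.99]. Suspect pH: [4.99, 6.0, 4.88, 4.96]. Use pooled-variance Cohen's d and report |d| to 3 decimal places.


Pooled-variance Cohen's d for soil pH comparison:
Scene mean = 21.99 / 4 = 5.4975
Suspect mean = 20.83 / 4 = 5.2075
Scene sample variance s_s^2 = 0.135025
Suspect sample variance s_c^2 = 0.281292
Pooled variance = ((n_s-1)*s_s^2 + (n_c-1)*s_c^2) / (n_s + n_c - 2) = 0.208158
Pooled SD = sqrt(0.208158) = 0.456243
Mean difference = 0.29
|d| = |0.29| / 0.456243 = 0.636

0.636


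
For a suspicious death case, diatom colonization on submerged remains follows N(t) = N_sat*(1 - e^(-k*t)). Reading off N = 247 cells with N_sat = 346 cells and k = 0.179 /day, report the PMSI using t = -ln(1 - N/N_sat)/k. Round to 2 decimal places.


PMSI from diatom colonization curve:
N / N_sat = 247 / 346 = 0.713873
1 - N/N_sat = 0.286127
ln(1 - N/N_sat) = -1.25132
t = -ln(1 - N/N_sat) / k = -(-1.25132) / 0.179 = 6.99 days

6.99


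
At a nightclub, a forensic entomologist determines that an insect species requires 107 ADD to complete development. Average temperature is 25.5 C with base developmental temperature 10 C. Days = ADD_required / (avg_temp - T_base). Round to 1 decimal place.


Insect development time:
Effective temperature = avg_temp - T_base = 25.5 - 10 = 15.5 C
Days = ADD / effective_temp = 107 / 15.5 = 6.9 days

6.9


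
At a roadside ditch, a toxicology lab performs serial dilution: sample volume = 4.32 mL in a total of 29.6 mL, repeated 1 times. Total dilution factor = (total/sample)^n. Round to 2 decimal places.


Dilution factor calculation:
Single dilution = V_total / V_sample = 29.6 / 4.32 ≈ 6.851852
Number of dilutions = 1
Total DF = (29.6 / 4.32)^1 (full precision, rounded at the end) = 6.85

6.85


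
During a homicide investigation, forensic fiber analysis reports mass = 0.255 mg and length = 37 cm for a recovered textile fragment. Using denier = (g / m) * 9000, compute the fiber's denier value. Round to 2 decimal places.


Denier calculation:
Mass in grams = 0.255 mg / 1000 = 0.000255 g
Length in meters = 37 cm / 100 = 0.37 m
Linear density = mass / length = 0.000255 / 0.37 = 0.00068919 g/m
Denier = (g/m) * 9000 = 0.00068919 * 9000 = 6.20

6.20


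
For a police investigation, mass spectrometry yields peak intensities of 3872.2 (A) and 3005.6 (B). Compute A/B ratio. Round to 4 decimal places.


Spectral peak ratio:
Peak A = 3872.2 counts
Peak B = 3005.6 counts
Ratio = 3872.2 / 3005.6 = 1.2883

1.2883


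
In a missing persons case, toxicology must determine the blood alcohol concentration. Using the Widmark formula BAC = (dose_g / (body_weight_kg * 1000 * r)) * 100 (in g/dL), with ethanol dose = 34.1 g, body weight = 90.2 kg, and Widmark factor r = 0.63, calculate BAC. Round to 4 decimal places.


Applying the Widmark formula:
BAC = (dose_g / (body_wt * 1000 * r)) * 100
Denominator = 90.2 * 1000 * 0.63 = 56826
BAC = (34.1 / 56826) * 100
BAC = 0.0600 g/dL

0.0600


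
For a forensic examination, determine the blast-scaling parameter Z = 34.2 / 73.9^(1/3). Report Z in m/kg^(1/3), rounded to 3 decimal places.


Scaled distance calculation:
W^(1/3) = 73.9^(1/3) = 4.196444
Z = R / W^(1/3) = 34.2 / 4.196444
Z = 8.150 m/kg^(1/3)

8.150


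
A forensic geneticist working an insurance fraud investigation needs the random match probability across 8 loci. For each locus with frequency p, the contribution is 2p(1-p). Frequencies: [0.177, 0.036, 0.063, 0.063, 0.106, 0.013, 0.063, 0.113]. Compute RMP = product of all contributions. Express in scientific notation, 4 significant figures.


Computing RMP for 8 loci:
Locus 1: 2 * 0.177 * 0.823 = 0.291342
Locus 2: 2 * 0.036 * 0.964 = 0.069408
Locus 3: 2 * 0.063 * 0.937 = 0.118062
Locus 4: 2 * 0.063 * 0.937 = 0.118062
Locus 5: 2 * 0.106 * 0.894 = 0.189528
Locus 6: 2 * 0.013 * 0.987 = 0.025662
Locus 7: 2 * 0.063 * 0.937 = 0.118062
Locus 8: 2 * 0.113 * 0.887 = 0.200462
RMP = 3.244e-08

3.244e-08


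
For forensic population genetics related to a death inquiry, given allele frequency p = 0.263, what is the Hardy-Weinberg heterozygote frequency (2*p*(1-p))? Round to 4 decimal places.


Hardy-Weinberg heterozygote frequency:
q = 1 - p = 1 - 0.263 = 0.737
2pq = 2 * 0.263 * 0.737 = 0.3877

0.3877


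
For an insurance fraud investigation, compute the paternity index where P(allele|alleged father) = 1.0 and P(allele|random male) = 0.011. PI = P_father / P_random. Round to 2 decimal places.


Paternity Index calculation:
PI = P(allele|father) / P(allele|random)
PI = 1.0 / 0.011
PI = 90.91

90.91


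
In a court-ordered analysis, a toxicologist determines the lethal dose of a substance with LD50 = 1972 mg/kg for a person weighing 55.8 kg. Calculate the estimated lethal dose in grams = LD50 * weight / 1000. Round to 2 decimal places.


Lethal dose calculation:
Lethal dose = LD50 * body_weight / 1000
= 1972 * 55.8 / 1000
= 110037.6 / 1000
= 110.04 g

110.04


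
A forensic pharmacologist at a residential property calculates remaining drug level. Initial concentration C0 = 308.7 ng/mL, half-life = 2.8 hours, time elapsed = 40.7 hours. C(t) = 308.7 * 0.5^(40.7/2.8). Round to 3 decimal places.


Drug concentration decay:
Number of half-lives = t / t_half = 40.7 / 2.8 = 14.535714
Decay factor = 0.5^14.535714 = 0.0000421
C(t) = 308.7 * 0.0000421 = 0.013 ng/mL

0.013


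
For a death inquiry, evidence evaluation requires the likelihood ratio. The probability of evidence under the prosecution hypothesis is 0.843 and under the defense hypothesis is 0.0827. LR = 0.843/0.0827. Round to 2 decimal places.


Likelihood ratio calculation:
LR = P(E|Hp) / P(E|Hd)
LR = 0.843 / 0.0827
LR = 10.19

10.19


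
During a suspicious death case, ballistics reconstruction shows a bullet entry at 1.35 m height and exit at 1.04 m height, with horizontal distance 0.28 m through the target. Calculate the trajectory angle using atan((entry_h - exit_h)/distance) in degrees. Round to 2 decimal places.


Bullet trajectory angle:
Height difference = 1.35 - 1.04 = 0.31 m
angle = atan(0.31 / 0.28)
angle = atan(1.107143)
angle = 47.91 degrees

47.91


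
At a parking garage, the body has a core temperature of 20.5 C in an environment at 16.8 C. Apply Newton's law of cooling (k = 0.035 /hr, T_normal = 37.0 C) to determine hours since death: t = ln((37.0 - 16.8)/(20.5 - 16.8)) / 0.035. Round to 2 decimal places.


Using Newton's law of cooling:
t = ln((T_normal - T_ambient) / (T_body - T_ambient)) / k
T_normal - T_ambient = 20.2
T_body - T_ambient = 3.7
Ratio = 5.459459
ln(ratio) = 1.69735
t = 1.69735 / 0.035 = 48.50 hours

48.50


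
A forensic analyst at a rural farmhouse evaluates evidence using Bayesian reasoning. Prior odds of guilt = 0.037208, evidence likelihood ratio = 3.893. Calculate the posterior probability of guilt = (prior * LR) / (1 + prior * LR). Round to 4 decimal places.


Bayesian evidence evaluation:
Posterior odds = prior_odds * LR = 0.037208 * 3.893 = 0.1448507
Posterior probability = posterior_odds / (1 + posterior_odds)
= 0.1448507 / (1 + 0.1448507)
= 0.1448507 / 1.1448507
= 0.1265

0.1265


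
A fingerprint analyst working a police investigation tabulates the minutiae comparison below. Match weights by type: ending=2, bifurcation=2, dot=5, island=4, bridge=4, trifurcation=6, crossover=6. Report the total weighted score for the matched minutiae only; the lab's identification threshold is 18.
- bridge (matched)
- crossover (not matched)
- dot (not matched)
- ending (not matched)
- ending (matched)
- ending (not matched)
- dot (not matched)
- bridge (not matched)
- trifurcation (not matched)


Weighted minutiae match score:
  bridge: matched, +4 (running total 4)
  crossover: not matched, +0
  dot: not matched, +0
  ending: not matched, +0
  ending: matched, +2 (running total 6)
  ending: not matched, +0
  dot: not matched, +0
  bridge: not matched, +0
  trifurcation: not matched, +0
Total score = 6
Threshold = 18; verdict = inconclusive

6


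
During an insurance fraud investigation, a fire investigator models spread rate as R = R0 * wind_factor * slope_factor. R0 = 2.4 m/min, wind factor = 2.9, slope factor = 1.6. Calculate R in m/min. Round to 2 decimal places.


Fire spread rate calculation:
R = R0 * wind_factor * slope_factor
= 2.4 * 2.9 * 1.6
= 6.96 * 1.6
= 11.14 m/min

11.14


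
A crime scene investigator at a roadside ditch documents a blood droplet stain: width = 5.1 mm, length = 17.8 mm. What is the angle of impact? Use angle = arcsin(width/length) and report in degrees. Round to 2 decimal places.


Blood spatter impact angle calculation:
width / length = 5.1 / 17.8 = 0.286517
angle = arcsin(0.286517)
angle = 16.65 degrees

16.65


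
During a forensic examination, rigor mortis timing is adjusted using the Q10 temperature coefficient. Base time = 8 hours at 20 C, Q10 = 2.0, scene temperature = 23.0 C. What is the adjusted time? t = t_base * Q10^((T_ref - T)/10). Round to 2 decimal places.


Rigor mortis time adjustment:
Exponent = (T_ref - T_actual) / 10 = (20 - 23.0) / 10 = -0.3
Q10 factor = 2.0^-0.3 = 0.81225
t_adjusted = 8 * 0.81225 = 6.50 hours

6.50


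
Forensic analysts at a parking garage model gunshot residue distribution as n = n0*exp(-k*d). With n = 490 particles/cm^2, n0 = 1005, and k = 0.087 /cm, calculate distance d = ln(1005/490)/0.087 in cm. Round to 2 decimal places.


GSR distance calculation:
n0/n = 1005 / 490 = 2.05102
ln(n0/n) = 0.718337
d = 0.718337 / 0.087 = 8.26 cm

8.26


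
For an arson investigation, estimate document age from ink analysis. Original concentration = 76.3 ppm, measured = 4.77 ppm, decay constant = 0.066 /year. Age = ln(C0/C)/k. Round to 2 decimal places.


Document age estimation:
C0/C = 76.3 / 4.77 = 15.995807
ln(C0/C) = 2.772327
t = 2.772327 / 0.066 = 42.00 years

42.00


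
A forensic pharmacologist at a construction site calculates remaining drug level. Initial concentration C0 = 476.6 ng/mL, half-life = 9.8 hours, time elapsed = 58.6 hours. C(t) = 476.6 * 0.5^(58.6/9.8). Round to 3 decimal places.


Drug concentration decay:
Number of half-lives = t / t_half = 58.6 / 9.8 = 5.979592
Decay factor = 0.5^5.979592 = 0.0158476
C(t) = 476.6 * 0.0158476 = 7.553 ng/mL

7.553


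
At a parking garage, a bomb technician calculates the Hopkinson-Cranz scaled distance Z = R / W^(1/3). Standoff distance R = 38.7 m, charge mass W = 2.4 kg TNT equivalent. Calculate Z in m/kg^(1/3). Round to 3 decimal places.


Scaled distance calculation:
W^(1/3) = 2.4^(1/3) = 1.338866
Z = R / W^(1/3) = 38.7 / 1.338866
Z = 28.905 m/kg^(1/3)

28.905


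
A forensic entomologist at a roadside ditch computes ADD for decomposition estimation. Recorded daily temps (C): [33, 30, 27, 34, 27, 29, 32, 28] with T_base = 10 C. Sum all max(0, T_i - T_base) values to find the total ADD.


Computing ADD day by day:
Day 1: max(0, 33 - 10) = 23
Day 2: max(0, 30 - 10) = 20
Day 3: max(0, 27 - 10) = 17
Day 4: max(0, 34 - 10) = 24
Day 5: max(0, 27 - 10) = 17
Day 6: max(0, 29 - 10) = 19
Day 7: max(0, 32 - 10) = 22
Day 8: max(0, 28 - 10) = 18
Total ADD = 160

160


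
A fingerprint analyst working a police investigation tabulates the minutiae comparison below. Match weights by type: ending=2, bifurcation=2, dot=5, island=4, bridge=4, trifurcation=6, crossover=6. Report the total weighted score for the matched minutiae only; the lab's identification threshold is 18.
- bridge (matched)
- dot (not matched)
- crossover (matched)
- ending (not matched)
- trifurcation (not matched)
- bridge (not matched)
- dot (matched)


Weighted minutiae match score:
  bridge: matched, +4 (running total 4)
  dot: not matched, +0
  crossover: matched, +6 (running total 10)
  ending: not matched, +0
  trifurcation: not matched, +0
  bridge: not matched, +0
  dot: matched, +5 (running total 15)
Total score = 15
Threshold = 18; verdict = inconclusive

15


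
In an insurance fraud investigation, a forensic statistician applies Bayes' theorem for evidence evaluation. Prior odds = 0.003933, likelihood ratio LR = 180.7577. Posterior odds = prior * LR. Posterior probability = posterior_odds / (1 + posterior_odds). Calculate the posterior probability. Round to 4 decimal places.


Bayesian evidence evaluation:
Posterior odds = prior_odds * LR = 0.003933 * 180.7577 = 0.71092
Posterior probability = posterior_odds / (1 + posterior_odds)
= 0.71092 / (1 + 0.71092)
= 0.71092 / 1.71092
= 0.4155

0.4155


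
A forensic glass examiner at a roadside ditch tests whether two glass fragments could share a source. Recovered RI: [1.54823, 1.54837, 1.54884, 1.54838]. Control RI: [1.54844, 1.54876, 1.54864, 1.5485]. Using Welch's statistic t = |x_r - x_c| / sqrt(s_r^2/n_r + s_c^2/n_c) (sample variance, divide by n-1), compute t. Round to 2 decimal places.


Welch's t-criterion for glass RI comparison:
Recovered mean = sum / n_r = 6.19382 / 4 = 1.548455
Control mean = sum / n_c = 6.19434 / 4 = 1.548585
Recovered sample variance s_r^2 = 7.05667e-08
Control sample variance s_c^2 = 2.06333e-08
Welch SE (unpooled) = sqrt(s_r^2/n_r + s_c^2/n_c) = sqrt(1.76417e-08 + 5.15833e-09) = sqrt(2.28e-08) = 0.000150997
|mean_r - mean_c| = 0.00013
t = 0.00013 / 0.000150997 = 0.86

0.86


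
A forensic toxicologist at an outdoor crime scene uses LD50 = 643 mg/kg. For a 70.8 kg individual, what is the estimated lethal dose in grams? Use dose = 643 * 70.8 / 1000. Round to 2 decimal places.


Lethal dose calculation:
Lethal dose = LD50 * body_weight / 1000
= 643 * 70.8 / 1000
= 45524.4 / 1000
= 45.52 g

45.52


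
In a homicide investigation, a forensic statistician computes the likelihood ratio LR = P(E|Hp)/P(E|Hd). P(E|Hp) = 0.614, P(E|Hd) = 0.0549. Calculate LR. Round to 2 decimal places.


Likelihood ratio calculation:
LR = P(E|Hp) / P(E|Hd)
LR = 0.614 / 0.0549
LR = 11.18

11.18


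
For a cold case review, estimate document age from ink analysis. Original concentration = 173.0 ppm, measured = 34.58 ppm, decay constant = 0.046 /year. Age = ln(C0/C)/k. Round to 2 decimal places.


Document age estimation:
C0/C = 173.0 / 34.58 = 5.002892
ln(C0/C) = 1.610016
t = 1.610016 / 0.046 = 35.00 years

35.00


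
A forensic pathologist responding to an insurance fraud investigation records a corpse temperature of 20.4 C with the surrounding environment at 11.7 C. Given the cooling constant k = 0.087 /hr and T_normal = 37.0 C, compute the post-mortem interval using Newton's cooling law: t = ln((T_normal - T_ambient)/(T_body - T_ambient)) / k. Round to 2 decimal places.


Using Newton's law of cooling:
t = ln((T_normal - T_ambient) / (T_body - T_ambient)) / k
T_normal - T_ambient = 25.3
T_body - T_ambient = 8.7
Ratio = 2.908046
ln(ratio) = 1.067481
t = 1.067481 / 0.087 = 12.27 hours

12.27


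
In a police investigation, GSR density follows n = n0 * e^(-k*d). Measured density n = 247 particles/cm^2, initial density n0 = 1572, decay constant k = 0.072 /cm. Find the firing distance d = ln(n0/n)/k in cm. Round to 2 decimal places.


GSR distance calculation:
n0/n = 1572 / 247 = 6.364372
ln(n0/n) = 1.850716
d = 1.850716 / 0.072 = 25.70 cm

25.70


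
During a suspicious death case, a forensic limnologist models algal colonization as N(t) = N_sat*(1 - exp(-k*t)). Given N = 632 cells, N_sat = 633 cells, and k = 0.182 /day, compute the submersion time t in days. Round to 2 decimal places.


PMSI from diatom colonization curve:
N / N_sat = 632 / 633 = 0.99842
1 - N/N_sat = 0.00158
ln(1 - N/N_sat) = -6.45033
t = -ln(1 - N/N_sat) / k = -(-6.45033) / 0.182 = 35.44 days

35.44


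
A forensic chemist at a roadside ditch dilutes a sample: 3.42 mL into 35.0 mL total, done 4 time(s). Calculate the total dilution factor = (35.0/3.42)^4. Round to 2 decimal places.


Dilution factor calculation:
Single dilution = V_total / V_sample = 35.0 / 3.42 ≈ 10.233918
Number of dilutions = 4
Total DF = (35.0 / 3.42)^4 (full precision, rounded at the end) = 10969.02

10969.02


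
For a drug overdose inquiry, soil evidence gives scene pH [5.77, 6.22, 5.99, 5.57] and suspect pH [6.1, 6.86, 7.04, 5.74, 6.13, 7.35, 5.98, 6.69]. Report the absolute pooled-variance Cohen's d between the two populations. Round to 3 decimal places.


Pooled-variance Cohen's d for soil pH comparison:
Scene mean = 23.55 / 4 = 5.8875
Suspect mean = 51.89 / 8 = 6.48625
Scene sample variance s_s^2 = 0.078558
Suspect sample variance s_c^2 = 0.331884
Pooled variance = ((n_s-1)*s_s^2 + (n_c-1)*s_c^2) / (n_s + n_c - 2) = 0.255886
Pooled SD = sqrt(0.255886) = 0.505852
Mean difference = -0.59875
|d| = |-0.59875| / 0.505852 = 1.184

1.184


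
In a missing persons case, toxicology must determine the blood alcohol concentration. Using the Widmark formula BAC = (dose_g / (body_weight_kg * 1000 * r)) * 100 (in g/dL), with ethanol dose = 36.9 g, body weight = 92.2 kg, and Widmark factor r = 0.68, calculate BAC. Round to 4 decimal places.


Applying the Widmark formula:
BAC = (dose_g / (body_wt * 1000 * r)) * 100
Denominator = 92.2 * 1000 * 0.68 = 62696
BAC = (36.9 / 62696) * 100
BAC = 0.0589 g/dL

0.0589


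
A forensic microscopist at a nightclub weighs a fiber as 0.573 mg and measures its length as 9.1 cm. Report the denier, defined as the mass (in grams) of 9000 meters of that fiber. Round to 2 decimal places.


Denier calculation:
Mass in grams = 0.573 mg / 1000 = 0.000573 g
Length in meters = 9.1 cm / 100 = 0.091 m
Linear density = mass / length = 0.000573 / 0.091 = 0.0062967 g/m
Denier = (g/m) * 9000 = 0.0062967 * 9000 = 56.67

56.67


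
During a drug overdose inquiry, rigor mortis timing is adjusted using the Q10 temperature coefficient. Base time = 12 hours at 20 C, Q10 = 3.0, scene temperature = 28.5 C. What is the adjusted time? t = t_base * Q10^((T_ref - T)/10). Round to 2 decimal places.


Rigor mortis time adjustment:
Exponent = (T_ref - T_actual) / 10 = (20 - 28.5) / 10 = -0.85
Q10 factor = 3.0^-0.85 = 0.39305
t_adjusted = 12 * 0.39305 = 4.72 hours

4.72
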